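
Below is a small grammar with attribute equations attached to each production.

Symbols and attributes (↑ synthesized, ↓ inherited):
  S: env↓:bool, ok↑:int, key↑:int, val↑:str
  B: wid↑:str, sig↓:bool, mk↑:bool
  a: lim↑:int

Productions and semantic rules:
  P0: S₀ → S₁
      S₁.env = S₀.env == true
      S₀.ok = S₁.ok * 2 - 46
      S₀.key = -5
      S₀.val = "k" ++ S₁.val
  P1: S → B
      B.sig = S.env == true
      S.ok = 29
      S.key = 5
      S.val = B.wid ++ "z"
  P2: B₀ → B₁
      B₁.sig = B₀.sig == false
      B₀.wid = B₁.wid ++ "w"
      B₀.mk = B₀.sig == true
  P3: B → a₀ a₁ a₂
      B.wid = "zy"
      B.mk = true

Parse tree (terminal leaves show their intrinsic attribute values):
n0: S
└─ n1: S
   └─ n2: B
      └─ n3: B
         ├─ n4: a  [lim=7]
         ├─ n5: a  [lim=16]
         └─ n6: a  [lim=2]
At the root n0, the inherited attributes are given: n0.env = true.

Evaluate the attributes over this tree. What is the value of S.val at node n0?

1. n0.env = true  [given at root]
2. n1.env = true  [S₀.env == true]
3. n2.sig = true  [S.env == true]
4. n3.sig = false  [B₀.sig == false]
5. n4.lim = 7  [terminal]
6. n5.lim = 16  [terminal]
7. n6.lim = 2  [terminal]
8. n3.wid = "zy"  ["zy"]
9. n3.mk = true  [true]
10. n2.wid = "zyw"  [B₁.wid ++ "w"]
11. n2.mk = true  [B₀.sig == true]
12. n1.ok = 29  [29]
13. n1.key = 5  [5]
14. n1.val = "zywz"  [B.wid ++ "z"]
15. n0.ok = 12  [S₁.ok * 2 - 46]
16. n0.key = -5  [-5]
17. n0.val = "kzywz"  ["k" ++ S₁.val]

"kzywz"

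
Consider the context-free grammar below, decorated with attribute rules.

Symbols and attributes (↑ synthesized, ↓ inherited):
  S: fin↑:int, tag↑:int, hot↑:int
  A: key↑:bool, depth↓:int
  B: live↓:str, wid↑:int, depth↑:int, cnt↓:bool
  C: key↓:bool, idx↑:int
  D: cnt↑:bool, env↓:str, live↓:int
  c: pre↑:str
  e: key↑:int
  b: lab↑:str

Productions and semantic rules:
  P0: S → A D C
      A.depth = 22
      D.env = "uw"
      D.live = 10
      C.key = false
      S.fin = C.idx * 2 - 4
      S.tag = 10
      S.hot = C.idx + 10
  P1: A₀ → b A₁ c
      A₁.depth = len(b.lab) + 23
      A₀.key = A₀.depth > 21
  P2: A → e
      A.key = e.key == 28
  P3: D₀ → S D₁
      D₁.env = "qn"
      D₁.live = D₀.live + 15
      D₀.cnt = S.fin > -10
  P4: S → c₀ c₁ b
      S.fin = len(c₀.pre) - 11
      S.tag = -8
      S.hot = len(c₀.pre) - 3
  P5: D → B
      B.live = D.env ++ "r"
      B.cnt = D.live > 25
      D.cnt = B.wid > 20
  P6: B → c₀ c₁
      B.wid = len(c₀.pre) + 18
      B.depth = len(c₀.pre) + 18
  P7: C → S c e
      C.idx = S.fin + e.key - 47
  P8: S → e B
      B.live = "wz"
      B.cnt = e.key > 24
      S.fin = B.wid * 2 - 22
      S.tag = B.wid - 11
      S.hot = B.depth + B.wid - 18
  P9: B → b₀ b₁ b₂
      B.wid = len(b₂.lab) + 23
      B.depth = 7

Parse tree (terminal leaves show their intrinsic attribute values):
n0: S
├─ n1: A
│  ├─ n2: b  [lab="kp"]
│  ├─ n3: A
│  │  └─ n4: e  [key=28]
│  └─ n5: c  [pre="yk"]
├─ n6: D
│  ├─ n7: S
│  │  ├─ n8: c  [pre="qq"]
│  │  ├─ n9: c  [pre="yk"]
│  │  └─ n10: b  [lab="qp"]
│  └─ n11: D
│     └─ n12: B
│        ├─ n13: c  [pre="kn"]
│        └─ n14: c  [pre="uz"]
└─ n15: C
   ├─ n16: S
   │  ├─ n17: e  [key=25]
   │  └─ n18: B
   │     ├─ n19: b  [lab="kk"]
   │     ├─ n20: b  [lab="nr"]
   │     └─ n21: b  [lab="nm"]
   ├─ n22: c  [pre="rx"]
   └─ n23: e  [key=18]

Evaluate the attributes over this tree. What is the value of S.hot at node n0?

9

1. n1.depth = 22  [22]
2. n2.lab = "kp"  [terminal]
3. n3.depth = 25  [len(b.lab) + 23]
4. n4.key = 28  [terminal]
5. n3.key = true  [e.key == 28]
6. n5.pre = "yk"  [terminal]
7. n1.key = true  [A₀.depth > 21]
8. n6.env = "uw"  ["uw"]
9. n6.live = 10  [10]
10. n8.pre = "qq"  [terminal]
11. n9.pre = "yk"  [terminal]
12. n10.lab = "qp"  [terminal]
13. n7.fin = -9  [len(c₀.pre) - 11]
14. n7.tag = -8  [-8]
15. n7.hot = -1  [len(c₀.pre) - 3]
16. n11.env = "qn"  ["qn"]
17. n11.live = 25  [D₀.live + 15]
18. n12.live = "qnr"  [D.env ++ "r"]
19. n12.cnt = false  [D.live > 25]
20. n13.pre = "kn"  [terminal]
21. n14.pre = "uz"  [terminal]
22. n12.wid = 20  [len(c₀.pre) + 18]
23. n12.depth = 20  [len(c₀.pre) + 18]
24. n11.cnt = false  [B.wid > 20]
25. n6.cnt = true  [S.fin > -10]
26. n15.key = false  [false]
27. n17.key = 25  [terminal]
28. n18.live = "wz"  ["wz"]
29. n18.cnt = true  [e.key > 24]
30. n19.lab = "kk"  [terminal]
31. n20.lab = "nr"  [terminal]
32. n21.lab = "nm"  [terminal]
33. n18.wid = 25  [len(b₂.lab) + 23]
34. n18.depth = 7  [7]
35. n16.fin = 28  [B.wid * 2 - 22]
36. n16.tag = 14  [B.wid - 11]
37. n16.hot = 14  [B.depth + B.wid - 18]
38. n22.pre = "rx"  [terminal]
39. n23.key = 18  [terminal]
40. n15.idx = -1  [S.fin + e.key - 47]
41. n0.fin = -6  [C.idx * 2 - 4]
42. n0.tag = 10  [10]
43. n0.hot = 9  [C.idx + 10]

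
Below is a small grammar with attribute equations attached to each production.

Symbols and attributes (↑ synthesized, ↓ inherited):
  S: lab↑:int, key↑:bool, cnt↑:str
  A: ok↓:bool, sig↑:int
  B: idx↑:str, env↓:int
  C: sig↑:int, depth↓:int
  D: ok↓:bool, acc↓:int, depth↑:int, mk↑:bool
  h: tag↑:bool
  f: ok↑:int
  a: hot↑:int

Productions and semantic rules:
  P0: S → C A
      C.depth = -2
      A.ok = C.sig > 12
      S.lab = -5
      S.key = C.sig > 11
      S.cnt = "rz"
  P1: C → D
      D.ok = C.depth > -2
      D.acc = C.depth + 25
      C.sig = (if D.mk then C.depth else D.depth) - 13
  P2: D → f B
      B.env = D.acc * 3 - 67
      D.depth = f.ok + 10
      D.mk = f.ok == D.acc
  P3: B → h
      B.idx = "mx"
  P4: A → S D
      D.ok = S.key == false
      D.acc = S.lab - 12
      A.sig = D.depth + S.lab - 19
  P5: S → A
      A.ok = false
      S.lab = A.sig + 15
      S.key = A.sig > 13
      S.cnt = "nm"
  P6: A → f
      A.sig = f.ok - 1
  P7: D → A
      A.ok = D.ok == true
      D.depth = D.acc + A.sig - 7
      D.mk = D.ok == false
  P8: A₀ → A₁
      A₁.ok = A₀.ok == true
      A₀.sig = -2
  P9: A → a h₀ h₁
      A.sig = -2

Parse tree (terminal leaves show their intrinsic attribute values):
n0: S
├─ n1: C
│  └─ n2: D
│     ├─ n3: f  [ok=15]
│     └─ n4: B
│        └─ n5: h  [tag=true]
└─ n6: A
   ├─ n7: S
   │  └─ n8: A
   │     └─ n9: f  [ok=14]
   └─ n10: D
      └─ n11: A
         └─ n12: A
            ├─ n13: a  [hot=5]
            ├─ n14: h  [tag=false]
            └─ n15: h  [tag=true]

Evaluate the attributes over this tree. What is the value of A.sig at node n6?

1. n1.depth = -2  [-2]
2. n2.ok = false  [C.depth > -2]
3. n2.acc = 23  [C.depth + 25]
4. n3.ok = 15  [terminal]
5. n4.env = 2  [D.acc * 3 - 67]
6. n5.tag = true  [terminal]
7. n4.idx = "mx"  ["mx"]
8. n2.depth = 25  [f.ok + 10]
9. n2.mk = false  [f.ok == D.acc]
10. n1.sig = 12  [(if D.mk then C.depth else D.depth) - 13]
11. n6.ok = false  [C.sig > 12]
12. n8.ok = false  [false]
13. n9.ok = 14  [terminal]
14. n8.sig = 13  [f.ok - 1]
15. n7.lab = 28  [A.sig + 15]
16. n7.key = false  [A.sig > 13]
17. n7.cnt = "nm"  ["nm"]
18. n10.ok = true  [S.key == false]
19. n10.acc = 16  [S.lab - 12]
20. n11.ok = true  [D.ok == true]
21. n12.ok = true  [A₀.ok == true]
22. n13.hot = 5  [terminal]
23. n14.tag = false  [terminal]
24. n15.tag = true  [terminal]
25. n12.sig = -2  [-2]
26. n11.sig = -2  [-2]
27. n10.depth = 7  [D.acc + A.sig - 7]
28. n10.mk = false  [D.ok == false]
29. n6.sig = 16  [D.depth + S.lab - 19]
30. n0.lab = -5  [-5]
31. n0.key = true  [C.sig > 11]
32. n0.cnt = "rz"  ["rz"]

16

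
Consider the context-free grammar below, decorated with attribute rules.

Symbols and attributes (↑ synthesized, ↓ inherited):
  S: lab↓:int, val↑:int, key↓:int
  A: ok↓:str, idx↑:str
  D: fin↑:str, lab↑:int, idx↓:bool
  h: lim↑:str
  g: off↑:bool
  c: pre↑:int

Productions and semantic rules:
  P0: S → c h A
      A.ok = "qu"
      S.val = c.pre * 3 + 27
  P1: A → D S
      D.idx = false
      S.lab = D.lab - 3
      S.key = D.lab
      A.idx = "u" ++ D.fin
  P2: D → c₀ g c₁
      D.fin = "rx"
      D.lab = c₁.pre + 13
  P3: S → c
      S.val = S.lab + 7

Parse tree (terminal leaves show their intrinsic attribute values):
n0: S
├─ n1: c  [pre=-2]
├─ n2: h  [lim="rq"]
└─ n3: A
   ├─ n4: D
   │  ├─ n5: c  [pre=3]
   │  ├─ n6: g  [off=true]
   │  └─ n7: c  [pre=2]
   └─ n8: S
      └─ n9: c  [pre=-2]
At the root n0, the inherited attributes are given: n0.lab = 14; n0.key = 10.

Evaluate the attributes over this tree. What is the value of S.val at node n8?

1. n0.lab = 14  [given at root]
2. n0.key = 10  [given at root]
3. n1.pre = -2  [terminal]
4. n2.lim = "rq"  [terminal]
5. n3.ok = "qu"  ["qu"]
6. n4.idx = false  [false]
7. n5.pre = 3  [terminal]
8. n6.off = true  [terminal]
9. n7.pre = 2  [terminal]
10. n4.fin = "rx"  ["rx"]
11. n4.lab = 15  [c₁.pre + 13]
12. n8.lab = 12  [D.lab - 3]
13. n8.key = 15  [D.lab]
14. n9.pre = -2  [terminal]
15. n8.val = 19  [S.lab + 7]
16. n3.idx = "urx"  ["u" ++ D.fin]
17. n0.val = 21  [c.pre * 3 + 27]

19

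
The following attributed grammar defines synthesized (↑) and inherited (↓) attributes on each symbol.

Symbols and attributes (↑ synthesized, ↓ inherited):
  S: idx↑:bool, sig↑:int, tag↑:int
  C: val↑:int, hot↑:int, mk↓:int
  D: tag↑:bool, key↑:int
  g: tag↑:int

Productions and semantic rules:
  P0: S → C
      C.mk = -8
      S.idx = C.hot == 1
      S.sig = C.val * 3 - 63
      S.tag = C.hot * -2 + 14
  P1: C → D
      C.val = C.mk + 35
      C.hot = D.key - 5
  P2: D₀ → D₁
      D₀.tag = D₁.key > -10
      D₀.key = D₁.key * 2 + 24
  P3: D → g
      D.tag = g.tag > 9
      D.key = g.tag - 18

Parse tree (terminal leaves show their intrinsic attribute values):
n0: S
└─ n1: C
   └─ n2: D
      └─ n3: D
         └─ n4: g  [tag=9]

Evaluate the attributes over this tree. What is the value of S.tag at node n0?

1. n1.mk = -8  [-8]
2. n4.tag = 9  [terminal]
3. n3.tag = false  [g.tag > 9]
4. n3.key = -9  [g.tag - 18]
5. n2.tag = true  [D₁.key > -10]
6. n2.key = 6  [D₁.key * 2 + 24]
7. n1.val = 27  [C.mk + 35]
8. n1.hot = 1  [D.key - 5]
9. n0.idx = true  [C.hot == 1]
10. n0.sig = 18  [C.val * 3 - 63]
11. n0.tag = 12  [C.hot * -2 + 14]

12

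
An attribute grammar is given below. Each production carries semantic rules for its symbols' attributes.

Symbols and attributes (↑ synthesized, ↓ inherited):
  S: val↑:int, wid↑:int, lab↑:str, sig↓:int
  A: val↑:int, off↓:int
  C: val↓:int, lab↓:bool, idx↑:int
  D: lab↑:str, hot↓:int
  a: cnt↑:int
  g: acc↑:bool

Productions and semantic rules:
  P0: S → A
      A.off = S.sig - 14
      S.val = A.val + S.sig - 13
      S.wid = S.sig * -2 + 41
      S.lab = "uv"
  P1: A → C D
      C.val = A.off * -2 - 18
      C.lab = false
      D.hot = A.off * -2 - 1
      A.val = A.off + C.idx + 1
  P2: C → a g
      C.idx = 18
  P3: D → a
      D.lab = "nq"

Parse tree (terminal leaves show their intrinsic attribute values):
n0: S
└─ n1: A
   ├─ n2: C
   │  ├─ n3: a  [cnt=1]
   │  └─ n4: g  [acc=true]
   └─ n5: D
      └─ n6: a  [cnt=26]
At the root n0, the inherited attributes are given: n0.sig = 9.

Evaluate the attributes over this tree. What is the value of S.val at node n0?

1. n0.sig = 9  [given at root]
2. n1.off = -5  [S.sig - 14]
3. n2.val = -8  [A.off * -2 - 18]
4. n2.lab = false  [false]
5. n3.cnt = 1  [terminal]
6. n4.acc = true  [terminal]
7. n2.idx = 18  [18]
8. n5.hot = 9  [A.off * -2 - 1]
9. n6.cnt = 26  [terminal]
10. n5.lab = "nq"  ["nq"]
11. n1.val = 14  [A.off + C.idx + 1]
12. n0.val = 10  [A.val + S.sig - 13]
13. n0.wid = 23  [S.sig * -2 + 41]
14. n0.lab = "uv"  ["uv"]

10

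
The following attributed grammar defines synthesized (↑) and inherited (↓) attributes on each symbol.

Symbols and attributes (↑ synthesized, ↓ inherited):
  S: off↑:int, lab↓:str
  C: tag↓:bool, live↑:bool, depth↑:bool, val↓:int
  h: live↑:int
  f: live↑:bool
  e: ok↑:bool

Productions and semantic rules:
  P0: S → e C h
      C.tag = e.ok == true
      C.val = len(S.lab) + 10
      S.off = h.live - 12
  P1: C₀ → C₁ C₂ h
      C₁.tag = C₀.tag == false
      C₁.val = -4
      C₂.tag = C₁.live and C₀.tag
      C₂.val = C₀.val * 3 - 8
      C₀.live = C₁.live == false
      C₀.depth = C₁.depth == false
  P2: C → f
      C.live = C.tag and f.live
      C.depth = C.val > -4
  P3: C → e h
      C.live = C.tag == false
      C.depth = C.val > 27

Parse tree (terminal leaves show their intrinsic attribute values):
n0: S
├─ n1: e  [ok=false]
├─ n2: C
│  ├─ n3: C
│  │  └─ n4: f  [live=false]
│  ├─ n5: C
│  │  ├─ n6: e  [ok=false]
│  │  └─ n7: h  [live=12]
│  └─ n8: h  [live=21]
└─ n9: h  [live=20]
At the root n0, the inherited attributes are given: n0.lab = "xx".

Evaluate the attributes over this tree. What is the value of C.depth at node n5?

true

1. n0.lab = "xx"  [given at root]
2. n1.ok = false  [terminal]
3. n2.tag = false  [e.ok == true]
4. n2.val = 12  [len(S.lab) + 10]
5. n3.tag = true  [C₀.tag == false]
6. n3.val = -4  [-4]
7. n4.live = false  [terminal]
8. n3.live = false  [C.tag and f.live]
9. n3.depth = false  [C.val > -4]
10. n5.tag = false  [C₁.live and C₀.tag]
11. n5.val = 28  [C₀.val * 3 - 8]
12. n6.ok = false  [terminal]
13. n7.live = 12  [terminal]
14. n5.live = true  [C.tag == false]
15. n5.depth = true  [C.val > 27]
16. n8.live = 21  [terminal]
17. n2.live = true  [C₁.live == false]
18. n2.depth = true  [C₁.depth == false]
19. n9.live = 20  [terminal]
20. n0.off = 8  [h.live - 12]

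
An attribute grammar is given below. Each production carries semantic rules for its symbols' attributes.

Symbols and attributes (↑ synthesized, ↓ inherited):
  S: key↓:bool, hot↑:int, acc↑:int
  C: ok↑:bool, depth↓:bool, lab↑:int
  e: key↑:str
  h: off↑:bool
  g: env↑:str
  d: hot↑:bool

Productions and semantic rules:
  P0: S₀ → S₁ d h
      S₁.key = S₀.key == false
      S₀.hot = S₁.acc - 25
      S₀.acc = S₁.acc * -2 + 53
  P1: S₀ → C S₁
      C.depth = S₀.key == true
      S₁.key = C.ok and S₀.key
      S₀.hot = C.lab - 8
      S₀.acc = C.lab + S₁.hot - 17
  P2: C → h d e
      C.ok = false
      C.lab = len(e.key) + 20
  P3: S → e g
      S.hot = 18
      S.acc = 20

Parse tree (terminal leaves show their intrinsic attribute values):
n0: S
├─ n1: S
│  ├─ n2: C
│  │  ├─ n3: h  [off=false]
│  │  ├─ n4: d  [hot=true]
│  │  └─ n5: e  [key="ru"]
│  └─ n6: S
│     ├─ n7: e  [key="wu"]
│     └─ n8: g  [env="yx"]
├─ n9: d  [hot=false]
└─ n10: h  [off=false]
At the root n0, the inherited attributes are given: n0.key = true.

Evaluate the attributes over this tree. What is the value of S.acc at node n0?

1. n0.key = true  [given at root]
2. n1.key = false  [S₀.key == false]
3. n2.depth = false  [S₀.key == true]
4. n3.off = false  [terminal]
5. n4.hot = true  [terminal]
6. n5.key = "ru"  [terminal]
7. n2.ok = false  [false]
8. n2.lab = 22  [len(e.key) + 20]
9. n6.key = false  [C.ok and S₀.key]
10. n7.key = "wu"  [terminal]
11. n8.env = "yx"  [terminal]
12. n6.hot = 18  [18]
13. n6.acc = 20  [20]
14. n1.hot = 14  [C.lab - 8]
15. n1.acc = 23  [C.lab + S₁.hot - 17]
16. n9.hot = false  [terminal]
17. n10.off = false  [terminal]
18. n0.hot = -2  [S₁.acc - 25]
19. n0.acc = 7  [S₁.acc * -2 + 53]

7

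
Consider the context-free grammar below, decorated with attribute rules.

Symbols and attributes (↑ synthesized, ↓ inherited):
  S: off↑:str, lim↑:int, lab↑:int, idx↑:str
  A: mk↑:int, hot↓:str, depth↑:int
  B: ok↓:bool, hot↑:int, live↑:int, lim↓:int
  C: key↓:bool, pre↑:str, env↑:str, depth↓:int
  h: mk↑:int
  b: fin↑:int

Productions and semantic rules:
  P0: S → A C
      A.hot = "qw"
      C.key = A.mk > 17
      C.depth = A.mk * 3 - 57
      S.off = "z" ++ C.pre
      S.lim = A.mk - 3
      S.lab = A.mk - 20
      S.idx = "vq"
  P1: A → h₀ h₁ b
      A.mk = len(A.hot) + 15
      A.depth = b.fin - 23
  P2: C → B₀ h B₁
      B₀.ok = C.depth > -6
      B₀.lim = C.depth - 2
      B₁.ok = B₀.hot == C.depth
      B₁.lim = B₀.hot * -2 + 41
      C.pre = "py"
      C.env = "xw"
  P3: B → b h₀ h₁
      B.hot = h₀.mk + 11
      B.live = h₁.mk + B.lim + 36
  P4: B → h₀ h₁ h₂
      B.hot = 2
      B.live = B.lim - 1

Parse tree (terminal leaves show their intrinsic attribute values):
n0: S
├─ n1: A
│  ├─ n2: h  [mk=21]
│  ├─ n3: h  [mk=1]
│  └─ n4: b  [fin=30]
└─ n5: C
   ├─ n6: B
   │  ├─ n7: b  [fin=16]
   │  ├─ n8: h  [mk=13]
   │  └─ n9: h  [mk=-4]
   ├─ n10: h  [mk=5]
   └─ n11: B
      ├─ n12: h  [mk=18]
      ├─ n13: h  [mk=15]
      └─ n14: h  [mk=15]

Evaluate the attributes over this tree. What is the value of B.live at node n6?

1. n1.hot = "qw"  ["qw"]
2. n2.mk = 21  [terminal]
3. n3.mk = 1  [terminal]
4. n4.fin = 30  [terminal]
5. n1.mk = 17  [len(A.hot) + 15]
6. n1.depth = 7  [b.fin - 23]
7. n5.key = false  [A.mk > 17]
8. n5.depth = -6  [A.mk * 3 - 57]
9. n6.ok = false  [C.depth > -6]
10. n6.lim = -8  [C.depth - 2]
11. n7.fin = 16  [terminal]
12. n8.mk = 13  [terminal]
13. n9.mk = -4  [terminal]
14. n6.hot = 24  [h₀.mk + 11]
15. n6.live = 24  [h₁.mk + B.lim + 36]
16. n10.mk = 5  [terminal]
17. n11.ok = false  [B₀.hot == C.depth]
18. n11.lim = -7  [B₀.hot * -2 + 41]
19. n12.mk = 18  [terminal]
20. n13.mk = 15  [terminal]
21. n14.mk = 15  [terminal]
22. n11.hot = 2  [2]
23. n11.live = -8  [B.lim - 1]
24. n5.pre = "py"  ["py"]
25. n5.env = "xw"  ["xw"]
26. n0.off = "zpy"  ["z" ++ C.pre]
27. n0.lim = 14  [A.mk - 3]
28. n0.lab = -3  [A.mk - 20]
29. n0.idx = "vq"  ["vq"]

24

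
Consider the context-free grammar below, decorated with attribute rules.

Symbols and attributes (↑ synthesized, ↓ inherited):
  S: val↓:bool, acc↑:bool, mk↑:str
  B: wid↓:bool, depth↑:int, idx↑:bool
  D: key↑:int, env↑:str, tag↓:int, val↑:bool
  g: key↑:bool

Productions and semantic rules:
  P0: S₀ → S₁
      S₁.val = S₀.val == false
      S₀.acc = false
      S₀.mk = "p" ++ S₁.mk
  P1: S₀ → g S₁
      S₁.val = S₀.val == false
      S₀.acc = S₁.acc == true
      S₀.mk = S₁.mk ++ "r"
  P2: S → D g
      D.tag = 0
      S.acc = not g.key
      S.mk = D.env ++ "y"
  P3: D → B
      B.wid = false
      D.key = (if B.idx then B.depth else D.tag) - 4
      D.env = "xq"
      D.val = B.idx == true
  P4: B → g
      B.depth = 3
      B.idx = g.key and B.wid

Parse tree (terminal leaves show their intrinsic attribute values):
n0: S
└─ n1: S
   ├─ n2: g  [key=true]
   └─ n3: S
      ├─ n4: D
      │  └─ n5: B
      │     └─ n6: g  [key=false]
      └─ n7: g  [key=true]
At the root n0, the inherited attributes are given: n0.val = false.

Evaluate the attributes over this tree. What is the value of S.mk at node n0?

1. n0.val = false  [given at root]
2. n1.val = true  [S₀.val == false]
3. n2.key = true  [terminal]
4. n3.val = false  [S₀.val == false]
5. n4.tag = 0  [0]
6. n5.wid = false  [false]
7. n6.key = false  [terminal]
8. n5.depth = 3  [3]
9. n5.idx = false  [g.key and B.wid]
10. n4.key = -4  [(if B.idx then B.depth else D.tag) - 4]
11. n4.env = "xq"  ["xq"]
12. n4.val = false  [B.idx == true]
13. n7.key = true  [terminal]
14. n3.acc = false  [not g.key]
15. n3.mk = "xqy"  [D.env ++ "y"]
16. n1.acc = false  [S₁.acc == true]
17. n1.mk = "xqyr"  [S₁.mk ++ "r"]
18. n0.acc = false  [false]
19. n0.mk = "pxqyr"  ["p" ++ S₁.mk]

"pxqyr"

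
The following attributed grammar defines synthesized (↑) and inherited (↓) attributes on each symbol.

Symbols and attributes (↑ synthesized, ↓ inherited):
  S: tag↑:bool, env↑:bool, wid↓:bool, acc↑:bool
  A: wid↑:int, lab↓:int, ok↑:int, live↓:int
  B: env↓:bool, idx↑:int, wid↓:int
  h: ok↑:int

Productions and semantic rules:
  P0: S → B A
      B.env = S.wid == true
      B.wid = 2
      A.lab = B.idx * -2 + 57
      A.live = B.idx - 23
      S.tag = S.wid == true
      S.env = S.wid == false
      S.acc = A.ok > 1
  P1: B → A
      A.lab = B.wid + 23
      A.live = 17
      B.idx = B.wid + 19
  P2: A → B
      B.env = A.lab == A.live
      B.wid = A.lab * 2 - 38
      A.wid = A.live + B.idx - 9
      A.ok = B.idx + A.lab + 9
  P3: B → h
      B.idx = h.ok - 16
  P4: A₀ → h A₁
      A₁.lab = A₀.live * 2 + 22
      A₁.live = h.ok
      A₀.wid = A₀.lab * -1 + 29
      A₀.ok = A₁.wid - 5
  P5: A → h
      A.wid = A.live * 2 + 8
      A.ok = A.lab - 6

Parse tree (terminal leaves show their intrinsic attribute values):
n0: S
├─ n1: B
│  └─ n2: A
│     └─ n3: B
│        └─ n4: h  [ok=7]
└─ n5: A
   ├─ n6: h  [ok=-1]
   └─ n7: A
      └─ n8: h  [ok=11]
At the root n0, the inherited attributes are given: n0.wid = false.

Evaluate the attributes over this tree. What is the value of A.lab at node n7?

1. n0.wid = false  [given at root]
2. n1.env = false  [S.wid == true]
3. n1.wid = 2  [2]
4. n2.lab = 25  [B.wid + 23]
5. n2.live = 17  [17]
6. n3.env = false  [A.lab == A.live]
7. n3.wid = 12  [A.lab * 2 - 38]
8. n4.ok = 7  [terminal]
9. n3.idx = -9  [h.ok - 16]
10. n2.wid = -1  [A.live + B.idx - 9]
11. n2.ok = 25  [B.idx + A.lab + 9]
12. n1.idx = 21  [B.wid + 19]
13. n5.lab = 15  [B.idx * -2 + 57]
14. n5.live = -2  [B.idx - 23]
15. n6.ok = -1  [terminal]
16. n7.lab = 18  [A₀.live * 2 + 22]
17. n7.live = -1  [h.ok]
18. n8.ok = 11  [terminal]
19. n7.wid = 6  [A.live * 2 + 8]
20. n7.ok = 12  [A.lab - 6]
21. n5.wid = 14  [A₀.lab * -1 + 29]
22. n5.ok = 1  [A₁.wid - 5]
23. n0.tag = false  [S.wid == true]
24. n0.env = true  [S.wid == false]
25. n0.acc = false  [A.ok > 1]

18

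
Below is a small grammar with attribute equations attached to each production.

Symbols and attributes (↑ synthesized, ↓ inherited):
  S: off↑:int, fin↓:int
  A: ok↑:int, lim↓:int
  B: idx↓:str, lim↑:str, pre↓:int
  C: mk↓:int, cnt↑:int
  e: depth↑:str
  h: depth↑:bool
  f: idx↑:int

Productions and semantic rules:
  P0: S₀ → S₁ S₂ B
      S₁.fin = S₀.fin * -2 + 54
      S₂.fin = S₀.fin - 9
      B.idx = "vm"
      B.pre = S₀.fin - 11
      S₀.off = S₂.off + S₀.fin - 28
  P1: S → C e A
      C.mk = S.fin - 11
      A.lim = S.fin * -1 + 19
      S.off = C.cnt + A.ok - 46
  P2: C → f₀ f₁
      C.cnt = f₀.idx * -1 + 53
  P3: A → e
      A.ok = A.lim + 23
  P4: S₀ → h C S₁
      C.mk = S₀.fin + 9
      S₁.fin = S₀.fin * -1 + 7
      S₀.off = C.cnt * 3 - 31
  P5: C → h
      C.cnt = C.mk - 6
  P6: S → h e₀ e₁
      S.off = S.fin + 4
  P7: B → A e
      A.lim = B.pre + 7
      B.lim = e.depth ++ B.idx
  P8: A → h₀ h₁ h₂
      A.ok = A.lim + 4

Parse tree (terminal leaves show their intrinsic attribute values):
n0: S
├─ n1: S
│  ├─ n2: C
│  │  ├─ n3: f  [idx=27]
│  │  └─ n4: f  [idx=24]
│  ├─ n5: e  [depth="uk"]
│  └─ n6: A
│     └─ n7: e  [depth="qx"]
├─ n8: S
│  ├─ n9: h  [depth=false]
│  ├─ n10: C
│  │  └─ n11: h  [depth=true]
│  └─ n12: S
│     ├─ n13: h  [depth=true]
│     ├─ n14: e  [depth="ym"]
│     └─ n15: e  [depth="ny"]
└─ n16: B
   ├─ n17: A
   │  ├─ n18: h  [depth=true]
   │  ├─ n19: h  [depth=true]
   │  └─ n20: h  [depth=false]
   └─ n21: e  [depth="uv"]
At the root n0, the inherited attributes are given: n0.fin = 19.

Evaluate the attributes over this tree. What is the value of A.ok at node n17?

1. n0.fin = 19  [given at root]
2. n1.fin = 16  [S₀.fin * -2 + 54]
3. n2.mk = 5  [S.fin - 11]
4. n3.idx = 27  [terminal]
5. n4.idx = 24  [terminal]
6. n2.cnt = 26  [f₀.idx * -1 + 53]
7. n5.depth = "uk"  [terminal]
8. n6.lim = 3  [S.fin * -1 + 19]
9. n7.depth = "qx"  [terminal]
10. n6.ok = 26  [A.lim + 23]
11. n1.off = 6  [C.cnt + A.ok - 46]
12. n8.fin = 10  [S₀.fin - 9]
13. n9.depth = false  [terminal]
14. n10.mk = 19  [S₀.fin + 9]
15. n11.depth = true  [terminal]
16. n10.cnt = 13  [C.mk - 6]
17. n12.fin = -3  [S₀.fin * -1 + 7]
18. n13.depth = true  [terminal]
19. n14.depth = "ym"  [terminal]
20. n15.depth = "ny"  [terminal]
21. n12.off = 1  [S.fin + 4]
22. n8.off = 8  [C.cnt * 3 - 31]
23. n16.idx = "vm"  ["vm"]
24. n16.pre = 8  [S₀.fin - 11]
25. n17.lim = 15  [B.pre + 7]
26. n18.depth = true  [terminal]
27. n19.depth = true  [terminal]
28. n20.depth = false  [terminal]
29. n17.ok = 19  [A.lim + 4]
30. n21.depth = "uv"  [terminal]
31. n16.lim = "uvvm"  [e.depth ++ B.idx]
32. n0.off = -1  [S₂.off + S₀.fin - 28]

19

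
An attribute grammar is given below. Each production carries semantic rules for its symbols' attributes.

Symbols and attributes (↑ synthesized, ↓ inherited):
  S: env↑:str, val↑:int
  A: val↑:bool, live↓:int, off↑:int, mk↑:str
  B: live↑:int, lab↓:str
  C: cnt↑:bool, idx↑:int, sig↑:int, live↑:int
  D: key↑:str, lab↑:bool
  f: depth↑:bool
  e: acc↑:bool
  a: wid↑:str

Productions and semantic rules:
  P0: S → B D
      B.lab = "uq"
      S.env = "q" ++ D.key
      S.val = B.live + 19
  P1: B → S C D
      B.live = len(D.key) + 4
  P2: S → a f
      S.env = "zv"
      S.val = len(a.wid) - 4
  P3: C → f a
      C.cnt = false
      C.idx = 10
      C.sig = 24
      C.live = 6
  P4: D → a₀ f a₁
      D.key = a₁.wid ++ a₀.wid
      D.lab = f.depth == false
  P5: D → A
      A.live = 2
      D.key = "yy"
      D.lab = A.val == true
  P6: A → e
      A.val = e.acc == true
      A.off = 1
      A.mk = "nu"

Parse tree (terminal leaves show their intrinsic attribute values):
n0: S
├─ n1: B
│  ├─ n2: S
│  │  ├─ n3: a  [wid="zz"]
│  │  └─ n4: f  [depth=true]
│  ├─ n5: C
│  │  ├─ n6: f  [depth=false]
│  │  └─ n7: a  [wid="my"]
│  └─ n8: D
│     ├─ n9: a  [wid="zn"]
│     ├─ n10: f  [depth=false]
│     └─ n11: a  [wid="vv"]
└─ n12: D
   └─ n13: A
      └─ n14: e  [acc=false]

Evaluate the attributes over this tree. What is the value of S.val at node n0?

1. n1.lab = "uq"  ["uq"]
2. n3.wid = "zz"  [terminal]
3. n4.depth = true  [terminal]
4. n2.env = "zv"  ["zv"]
5. n2.val = -2  [len(a.wid) - 4]
6. n6.depth = false  [terminal]
7. n7.wid = "my"  [terminal]
8. n5.cnt = false  [false]
9. n5.idx = 10  [10]
10. n5.sig = 24  [24]
11. n5.live = 6  [6]
12. n9.wid = "zn"  [terminal]
13. n10.depth = false  [terminal]
14. n11.wid = "vv"  [terminal]
15. n8.key = "vvzn"  [a₁.wid ++ a₀.wid]
16. n8.lab = true  [f.depth == false]
17. n1.live = 8  [len(D.key) + 4]
18. n13.live = 2  [2]
19. n14.acc = false  [terminal]
20. n13.val = false  [e.acc == true]
21. n13.off = 1  [1]
22. n13.mk = "nu"  ["nu"]
23. n12.key = "yy"  ["yy"]
24. n12.lab = false  [A.val == true]
25. n0.env = "qyy"  ["q" ++ D.key]
26. n0.val = 27  [B.live + 19]

27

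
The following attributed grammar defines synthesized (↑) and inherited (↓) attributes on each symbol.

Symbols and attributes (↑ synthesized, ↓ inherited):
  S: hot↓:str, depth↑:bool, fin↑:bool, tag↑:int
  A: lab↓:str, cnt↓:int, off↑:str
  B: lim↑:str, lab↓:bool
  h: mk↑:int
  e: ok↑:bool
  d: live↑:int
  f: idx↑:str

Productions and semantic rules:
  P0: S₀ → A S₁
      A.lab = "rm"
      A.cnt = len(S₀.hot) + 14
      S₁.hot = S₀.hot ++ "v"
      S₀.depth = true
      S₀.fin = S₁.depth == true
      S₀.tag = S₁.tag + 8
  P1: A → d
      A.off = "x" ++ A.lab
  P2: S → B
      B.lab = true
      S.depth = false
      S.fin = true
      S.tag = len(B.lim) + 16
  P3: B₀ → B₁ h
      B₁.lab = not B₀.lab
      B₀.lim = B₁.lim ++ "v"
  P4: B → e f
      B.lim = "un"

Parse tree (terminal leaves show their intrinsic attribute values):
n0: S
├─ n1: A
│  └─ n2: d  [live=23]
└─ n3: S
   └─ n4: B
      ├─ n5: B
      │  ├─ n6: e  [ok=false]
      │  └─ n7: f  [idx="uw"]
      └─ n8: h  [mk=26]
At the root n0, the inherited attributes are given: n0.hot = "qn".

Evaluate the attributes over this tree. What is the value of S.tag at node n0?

1. n0.hot = "qn"  [given at root]
2. n1.lab = "rm"  ["rm"]
3. n1.cnt = 16  [len(S₀.hot) + 14]
4. n2.live = 23  [terminal]
5. n1.off = "xrm"  ["x" ++ A.lab]
6. n3.hot = "qnv"  [S₀.hot ++ "v"]
7. n4.lab = true  [true]
8. n5.lab = false  [not B₀.lab]
9. n6.ok = false  [terminal]
10. n7.idx = "uw"  [terminal]
11. n5.lim = "un"  ["un"]
12. n8.mk = 26  [terminal]
13. n4.lim = "unv"  [B₁.lim ++ "v"]
14. n3.depth = false  [false]
15. n3.fin = true  [true]
16. n3.tag = 19  [len(B.lim) + 16]
17. n0.depth = true  [true]
18. n0.fin = false  [S₁.depth == true]
19. n0.tag = 27  [S₁.tag + 8]

27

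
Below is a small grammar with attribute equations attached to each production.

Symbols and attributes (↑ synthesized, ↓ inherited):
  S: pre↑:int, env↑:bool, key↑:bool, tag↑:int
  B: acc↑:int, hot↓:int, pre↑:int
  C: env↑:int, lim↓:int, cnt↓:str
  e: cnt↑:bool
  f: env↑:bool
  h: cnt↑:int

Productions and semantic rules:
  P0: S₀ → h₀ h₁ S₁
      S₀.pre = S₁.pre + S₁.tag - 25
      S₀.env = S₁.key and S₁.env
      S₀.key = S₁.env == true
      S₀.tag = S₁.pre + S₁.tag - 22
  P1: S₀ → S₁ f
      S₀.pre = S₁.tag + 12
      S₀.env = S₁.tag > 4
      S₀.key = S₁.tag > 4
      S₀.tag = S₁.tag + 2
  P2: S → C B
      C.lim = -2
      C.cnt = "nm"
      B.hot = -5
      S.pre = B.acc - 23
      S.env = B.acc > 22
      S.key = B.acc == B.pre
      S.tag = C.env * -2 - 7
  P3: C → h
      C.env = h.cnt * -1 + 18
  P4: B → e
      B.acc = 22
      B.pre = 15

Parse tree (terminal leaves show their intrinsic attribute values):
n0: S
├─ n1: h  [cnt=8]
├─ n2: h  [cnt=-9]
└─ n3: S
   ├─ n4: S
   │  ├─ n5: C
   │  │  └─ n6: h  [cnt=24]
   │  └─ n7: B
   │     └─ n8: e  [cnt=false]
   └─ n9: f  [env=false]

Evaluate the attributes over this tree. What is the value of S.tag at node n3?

7

1. n1.cnt = 8  [terminal]
2. n2.cnt = -9  [terminal]
3. n5.lim = -2  [-2]
4. n5.cnt = "nm"  ["nm"]
5. n6.cnt = 24  [terminal]
6. n5.env = -6  [h.cnt * -1 + 18]
7. n7.hot = -5  [-5]
8. n8.cnt = false  [terminal]
9. n7.acc = 22  [22]
10. n7.pre = 15  [15]
11. n4.pre = -1  [B.acc - 23]
12. n4.env = false  [B.acc > 22]
13. n4.key = false  [B.acc == B.pre]
14. n4.tag = 5  [C.env * -2 - 7]
15. n9.env = false  [terminal]
16. n3.pre = 17  [S₁.tag + 12]
17. n3.env = true  [S₁.tag > 4]
18. n3.key = true  [S₁.tag > 4]
19. n3.tag = 7  [S₁.tag + 2]
20. n0.pre = -1  [S₁.pre + S₁.tag - 25]
21. n0.env = true  [S₁.key and S₁.env]
22. n0.key = true  [S₁.env == true]
23. n0.tag = 2  [S₁.pre + S₁.tag - 22]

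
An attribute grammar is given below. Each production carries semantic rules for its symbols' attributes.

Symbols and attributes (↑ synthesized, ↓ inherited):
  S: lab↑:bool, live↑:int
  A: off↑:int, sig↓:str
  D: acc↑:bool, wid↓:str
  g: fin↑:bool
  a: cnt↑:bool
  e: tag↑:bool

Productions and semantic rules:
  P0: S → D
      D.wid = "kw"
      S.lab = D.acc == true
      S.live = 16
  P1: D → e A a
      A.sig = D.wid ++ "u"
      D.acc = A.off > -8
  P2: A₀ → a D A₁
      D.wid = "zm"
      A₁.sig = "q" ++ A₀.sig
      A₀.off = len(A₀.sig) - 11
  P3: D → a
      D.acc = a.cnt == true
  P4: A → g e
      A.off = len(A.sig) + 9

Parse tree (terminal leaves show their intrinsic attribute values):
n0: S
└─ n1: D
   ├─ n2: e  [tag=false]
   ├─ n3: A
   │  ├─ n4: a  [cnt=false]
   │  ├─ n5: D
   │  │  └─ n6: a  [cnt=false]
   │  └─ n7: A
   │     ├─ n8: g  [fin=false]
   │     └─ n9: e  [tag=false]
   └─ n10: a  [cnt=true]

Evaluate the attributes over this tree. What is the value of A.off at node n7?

1. n1.wid = "kw"  ["kw"]
2. n2.tag = false  [terminal]
3. n3.sig = "kwu"  [D.wid ++ "u"]
4. n4.cnt = false  [terminal]
5. n5.wid = "zm"  ["zm"]
6. n6.cnt = false  [terminal]
7. n5.acc = false  [a.cnt == true]
8. n7.sig = "qkwu"  ["q" ++ A₀.sig]
9. n8.fin = false  [terminal]
10. n9.tag = false  [terminal]
11. n7.off = 13  [len(A.sig) + 9]
12. n3.off = -8  [len(A₀.sig) - 11]
13. n10.cnt = true  [terminal]
14. n1.acc = false  [A.off > -8]
15. n0.lab = false  [D.acc == true]
16. n0.live = 16  [16]

13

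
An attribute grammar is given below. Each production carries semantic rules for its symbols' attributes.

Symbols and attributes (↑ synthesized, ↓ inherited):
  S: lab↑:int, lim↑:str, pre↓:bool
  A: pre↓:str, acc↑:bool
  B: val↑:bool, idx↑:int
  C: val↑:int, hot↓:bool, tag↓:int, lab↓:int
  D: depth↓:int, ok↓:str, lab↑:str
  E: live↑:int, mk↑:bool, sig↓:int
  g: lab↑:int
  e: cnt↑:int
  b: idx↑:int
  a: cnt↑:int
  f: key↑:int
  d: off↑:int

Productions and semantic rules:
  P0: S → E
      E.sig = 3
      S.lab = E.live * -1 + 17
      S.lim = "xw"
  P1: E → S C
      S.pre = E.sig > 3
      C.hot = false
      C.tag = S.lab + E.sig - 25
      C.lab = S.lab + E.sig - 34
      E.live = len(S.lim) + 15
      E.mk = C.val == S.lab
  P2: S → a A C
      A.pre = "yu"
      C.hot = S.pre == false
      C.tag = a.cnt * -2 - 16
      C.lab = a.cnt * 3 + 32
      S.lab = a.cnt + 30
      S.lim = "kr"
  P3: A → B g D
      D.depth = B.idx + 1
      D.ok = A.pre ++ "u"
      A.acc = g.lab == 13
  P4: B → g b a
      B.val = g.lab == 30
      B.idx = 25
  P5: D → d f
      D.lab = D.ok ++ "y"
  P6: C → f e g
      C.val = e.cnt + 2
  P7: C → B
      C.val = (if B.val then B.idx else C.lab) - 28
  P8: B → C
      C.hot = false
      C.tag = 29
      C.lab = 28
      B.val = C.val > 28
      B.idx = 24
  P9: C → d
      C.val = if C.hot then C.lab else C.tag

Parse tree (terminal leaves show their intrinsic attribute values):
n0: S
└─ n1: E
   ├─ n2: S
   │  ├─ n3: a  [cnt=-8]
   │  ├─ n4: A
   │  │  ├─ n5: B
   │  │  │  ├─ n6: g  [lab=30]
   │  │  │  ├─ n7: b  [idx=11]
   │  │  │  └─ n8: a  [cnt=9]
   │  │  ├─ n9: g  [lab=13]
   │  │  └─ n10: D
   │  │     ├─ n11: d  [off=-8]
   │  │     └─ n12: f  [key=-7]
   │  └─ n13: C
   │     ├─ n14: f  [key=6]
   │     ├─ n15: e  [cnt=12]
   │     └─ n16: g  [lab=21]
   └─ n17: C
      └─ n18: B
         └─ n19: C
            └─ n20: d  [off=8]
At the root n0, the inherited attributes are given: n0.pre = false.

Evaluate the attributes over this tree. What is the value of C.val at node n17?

-4

1. n0.pre = false  [given at root]
2. n1.sig = 3  [3]
3. n2.pre = false  [E.sig > 3]
4. n3.cnt = -8  [terminal]
5. n4.pre = "yu"  ["yu"]
6. n6.lab = 30  [terminal]
7. n7.idx = 11  [terminal]
8. n8.cnt = 9  [terminal]
9. n5.val = true  [g.lab == 30]
10. n5.idx = 25  [25]
11. n9.lab = 13  [terminal]
12. n10.depth = 26  [B.idx + 1]
13. n10.ok = "yuu"  [A.pre ++ "u"]
14. n11.off = -8  [terminal]
15. n12.key = -7  [terminal]
16. n10.lab = "yuuy"  [D.ok ++ "y"]
17. n4.acc = true  [g.lab == 13]
18. n13.hot = true  [S.pre == false]
19. n13.tag = 0  [a.cnt * -2 - 16]
20. n13.lab = 8  [a.cnt * 3 + 32]
21. n14.key = 6  [terminal]
22. n15.cnt = 12  [terminal]
23. n16.lab = 21  [terminal]
24. n13.val = 14  [e.cnt + 2]
25. n2.lab = 22  [a.cnt + 30]
26. n2.lim = "kr"  ["kr"]
27. n17.hot = false  [false]
28. n17.tag = 0  [S.lab + E.sig - 25]
29. n17.lab = -9  [S.lab + E.sig - 34]
30. n19.hot = false  [false]
31. n19.tag = 29  [29]
32. n19.lab = 28  [28]
33. n20.off = 8  [terminal]
34. n19.val = 29  [if C.hot then C.lab else C.tag]
35. n18.val = true  [C.val > 28]
36. n18.idx = 24  [24]
37. n17.val = -4  [(if B.val then B.idx else C.lab) - 28]
38. n1.live = 17  [len(S.lim) + 15]
39. n1.mk = false  [C.val == S.lab]
40. n0.lab = 0  [E.live * -1 + 17]
41. n0.lim = "xw"  ["xw"]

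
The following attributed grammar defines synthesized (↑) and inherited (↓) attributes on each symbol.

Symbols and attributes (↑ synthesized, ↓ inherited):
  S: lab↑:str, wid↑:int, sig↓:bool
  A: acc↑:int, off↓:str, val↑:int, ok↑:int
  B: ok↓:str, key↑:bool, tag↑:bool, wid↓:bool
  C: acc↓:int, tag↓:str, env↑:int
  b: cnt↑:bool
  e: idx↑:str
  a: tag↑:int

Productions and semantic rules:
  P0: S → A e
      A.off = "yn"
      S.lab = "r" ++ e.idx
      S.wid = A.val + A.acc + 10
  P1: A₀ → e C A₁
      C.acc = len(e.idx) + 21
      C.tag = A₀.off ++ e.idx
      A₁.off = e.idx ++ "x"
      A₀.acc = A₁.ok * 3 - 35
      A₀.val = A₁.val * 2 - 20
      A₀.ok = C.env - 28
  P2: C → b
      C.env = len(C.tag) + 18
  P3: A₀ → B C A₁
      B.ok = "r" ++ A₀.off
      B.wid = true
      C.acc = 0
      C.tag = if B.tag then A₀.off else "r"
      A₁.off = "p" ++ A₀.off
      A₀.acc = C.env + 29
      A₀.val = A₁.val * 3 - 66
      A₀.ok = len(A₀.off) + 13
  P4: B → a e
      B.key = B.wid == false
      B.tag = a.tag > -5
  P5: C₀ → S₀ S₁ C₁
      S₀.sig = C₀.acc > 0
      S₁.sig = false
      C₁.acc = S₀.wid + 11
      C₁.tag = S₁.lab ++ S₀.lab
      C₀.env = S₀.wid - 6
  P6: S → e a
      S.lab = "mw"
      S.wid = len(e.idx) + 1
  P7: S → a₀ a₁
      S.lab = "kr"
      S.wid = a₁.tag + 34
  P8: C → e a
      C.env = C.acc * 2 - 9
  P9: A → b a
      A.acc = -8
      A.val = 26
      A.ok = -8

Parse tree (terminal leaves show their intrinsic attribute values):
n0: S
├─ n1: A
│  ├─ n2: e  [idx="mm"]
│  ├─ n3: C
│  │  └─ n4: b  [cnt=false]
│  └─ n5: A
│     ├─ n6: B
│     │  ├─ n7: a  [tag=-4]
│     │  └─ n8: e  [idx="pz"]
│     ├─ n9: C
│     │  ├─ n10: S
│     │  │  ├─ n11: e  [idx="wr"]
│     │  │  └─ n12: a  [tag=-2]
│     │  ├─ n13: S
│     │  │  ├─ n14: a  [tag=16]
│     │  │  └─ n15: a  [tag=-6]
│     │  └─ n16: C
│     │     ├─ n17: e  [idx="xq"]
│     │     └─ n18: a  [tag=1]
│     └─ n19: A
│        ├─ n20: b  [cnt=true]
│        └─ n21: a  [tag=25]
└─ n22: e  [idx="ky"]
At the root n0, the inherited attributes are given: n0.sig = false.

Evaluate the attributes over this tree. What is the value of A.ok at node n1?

1. n0.sig = false  [given at root]
2. n1.off = "yn"  ["yn"]
3. n2.idx = "mm"  [terminal]
4. n3.acc = 23  [len(e.idx) + 21]
5. n3.tag = "ynmm"  [A₀.off ++ e.idx]
6. n4.cnt = false  [terminal]
7. n3.env = 22  [len(C.tag) + 18]
8. n5.off = "mmx"  [e.idx ++ "x"]
9. n6.ok = "rmmx"  ["r" ++ A₀.off]
10. n6.wid = true  [true]
11. n7.tag = -4  [terminal]
12. n8.idx = "pz"  [terminal]
13. n6.key = false  [B.wid == false]
14. n6.tag = true  [a.tag > -5]
15. n9.acc = 0  [0]
16. n9.tag = "mmx"  [if B.tag then A₀.off else "r"]
17. n10.sig = false  [C₀.acc > 0]
18. n11.idx = "wr"  [terminal]
19. n12.tag = -2  [terminal]
20. n10.lab = "mw"  ["mw"]
21. n10.wid = 3  [len(e.idx) + 1]
22. n13.sig = false  [false]
23. n14.tag = 16  [terminal]
24. n15.tag = -6  [terminal]
25. n13.lab = "kr"  ["kr"]
26. n13.wid = 28  [a₁.tag + 34]
27. n16.acc = 14  [S₀.wid + 11]
28. n16.tag = "krmw"  [S₁.lab ++ S₀.lab]
29. n17.idx = "xq"  [terminal]
30. n18.tag = 1  [terminal]
31. n16.env = 19  [C.acc * 2 - 9]
32. n9.env = -3  [S₀.wid - 6]
33. n19.off = "pmmx"  ["p" ++ A₀.off]
34. n20.cnt = true  [terminal]
35. n21.tag = 25  [terminal]
36. n19.acc = -8  [-8]
37. n19.val = 26  [26]
38. n19.ok = -8  [-8]
39. n5.acc = 26  [C.env + 29]
40. n5.val = 12  [A₁.val * 3 - 66]
41. n5.ok = 16  [len(A₀.off) + 13]
42. n1.acc = 13  [A₁.ok * 3 - 35]
43. n1.val = 4  [A₁.val * 2 - 20]
44. n1.ok = -6  [C.env - 28]
45. n22.idx = "ky"  [terminal]
46. n0.lab = "rky"  ["r" ++ e.idx]
47. n0.wid = 27  [A.val + A.acc + 10]

-6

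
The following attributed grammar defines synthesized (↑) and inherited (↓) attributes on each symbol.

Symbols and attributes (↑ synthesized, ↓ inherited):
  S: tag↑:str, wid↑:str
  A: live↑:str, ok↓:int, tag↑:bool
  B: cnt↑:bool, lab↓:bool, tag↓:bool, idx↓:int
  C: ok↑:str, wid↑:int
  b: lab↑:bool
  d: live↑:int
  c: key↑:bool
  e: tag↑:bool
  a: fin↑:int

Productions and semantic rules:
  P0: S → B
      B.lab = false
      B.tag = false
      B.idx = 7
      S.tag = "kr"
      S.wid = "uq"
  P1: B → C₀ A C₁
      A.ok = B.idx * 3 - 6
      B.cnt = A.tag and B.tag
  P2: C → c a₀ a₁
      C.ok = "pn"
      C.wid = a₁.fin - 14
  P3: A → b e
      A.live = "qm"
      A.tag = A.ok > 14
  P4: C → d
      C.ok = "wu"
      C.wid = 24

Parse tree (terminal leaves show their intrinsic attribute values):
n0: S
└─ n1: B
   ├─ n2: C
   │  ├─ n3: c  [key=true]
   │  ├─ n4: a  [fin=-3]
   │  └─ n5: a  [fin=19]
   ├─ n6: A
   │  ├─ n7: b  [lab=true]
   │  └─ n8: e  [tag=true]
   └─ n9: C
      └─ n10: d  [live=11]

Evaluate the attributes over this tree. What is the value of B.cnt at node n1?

1. n1.lab = false  [false]
2. n1.tag = false  [false]
3. n1.idx = 7  [7]
4. n3.key = true  [terminal]
5. n4.fin = -3  [terminal]
6. n5.fin = 19  [terminal]
7. n2.ok = "pn"  ["pn"]
8. n2.wid = 5  [a₁.fin - 14]
9. n6.ok = 15  [B.idx * 3 - 6]
10. n7.lab = true  [terminal]
11. n8.tag = true  [terminal]
12. n6.live = "qm"  ["qm"]
13. n6.tag = true  [A.ok > 14]
14. n10.live = 11  [terminal]
15. n9.ok = "wu"  ["wu"]
16. n9.wid = 24  [24]
17. n1.cnt = false  [A.tag and B.tag]
18. n0.tag = "kr"  ["kr"]
19. n0.wid = "uq"  ["uq"]

false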